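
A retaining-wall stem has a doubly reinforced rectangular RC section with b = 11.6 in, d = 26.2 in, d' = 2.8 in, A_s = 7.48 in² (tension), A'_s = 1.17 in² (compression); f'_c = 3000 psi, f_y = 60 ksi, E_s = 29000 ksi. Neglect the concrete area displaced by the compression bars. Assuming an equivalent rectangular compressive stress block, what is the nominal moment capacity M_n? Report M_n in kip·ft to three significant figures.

Assume both steels yield.
a = (A_s − A'_s) f_y/(0.85 f'_c b) = (7.48 − 1.17) × 60/(0.85 × 3 × 11.6) = 12.799 in.
c = a/β₁ = 12.799/0.85 = 15.058 in; ε'_s = 0.003(c − d')/c = 0.0024 ≥ ε_y = 0.0021, so the compression steel yields.
M_n = (A_s − A'_s) f_y (d − a/2) + A'_s f_y (d − d') = 378.6 × (26.2 − 6.3995) + 70.2 × (26.2 − 2.8) = 7496.5 + 1642.7 = 9139.2 kip·in = 9139.2/12 = 761.60 kip·ft.

M_n ≈ 762 kip·ft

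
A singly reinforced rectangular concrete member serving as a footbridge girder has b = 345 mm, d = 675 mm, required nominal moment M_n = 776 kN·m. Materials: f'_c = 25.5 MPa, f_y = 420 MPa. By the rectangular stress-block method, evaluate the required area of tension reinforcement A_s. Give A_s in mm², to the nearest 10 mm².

A_s ≈ 3150 mm²

With M_n = 0.85 f'_c a b (d − a/2), solve the quadratic for a:
a = d − √(d² − 2M_n/(0.85 f'_c b)) = 675 − √(675² − 2 × 776×10⁶/(0.85 × 25.5 × 345)) = 176.92 mm.
A_s = 0.85 f'_c a b / f_y = 0.85 × 25.5 × 176.92 × 345 / 420 = 3150.0 mm².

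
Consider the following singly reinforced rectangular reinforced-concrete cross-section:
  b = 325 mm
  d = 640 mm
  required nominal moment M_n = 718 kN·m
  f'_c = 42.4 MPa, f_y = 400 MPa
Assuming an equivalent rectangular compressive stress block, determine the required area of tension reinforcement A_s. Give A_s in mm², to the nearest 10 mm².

A_s ≈ 3050 mm²

With M_n = 0.85 f'_c a b (d − a/2), solve the quadratic for a:
a = d − √(d² − 2M_n/(0.85 f'_c b)) = 640 − √(640² − 2 × 718×10⁶/(0.85 × 42.4 × 325)) = 104.28 mm.
A_s = 0.85 f'_c a b / f_y = 0.85 × 42.4 × 104.28 × 325 / 400 = 3053.6 mm².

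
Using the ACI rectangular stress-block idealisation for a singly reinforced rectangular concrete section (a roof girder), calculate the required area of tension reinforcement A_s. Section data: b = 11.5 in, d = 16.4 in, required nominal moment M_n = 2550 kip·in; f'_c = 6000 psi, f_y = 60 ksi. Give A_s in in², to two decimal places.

A_s ≈ 2.84 in²

From M_n = 0.85 f'_c a b (d − a/2):
a = d − √(d² − 2M_n/(0.85 f'_c b)) = 16.4 − √(16.4² − 2 × 2550/(0.85 × 6 × 11.5)) = 2.909 in.
A_s = 0.85 f'_c a b / f_y = 0.85 × 6 × 2.909 × 11.5 / 60 = 2.844 in².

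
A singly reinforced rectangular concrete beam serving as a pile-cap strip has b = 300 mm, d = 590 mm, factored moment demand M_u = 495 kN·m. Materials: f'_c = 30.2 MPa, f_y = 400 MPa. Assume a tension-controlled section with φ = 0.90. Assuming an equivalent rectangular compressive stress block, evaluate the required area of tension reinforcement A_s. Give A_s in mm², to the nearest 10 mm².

A_s ≈ 2640 mm²

M_n = M_u/φ = 495/0.90 = 550 kN·m.
With M_n = 0.85 f'_c a b (d − a/2), solve the quadratic for a:
a = d − √(d² − 2M_n/(0.85 f'_c b)) = 590 − √(590² − 2 × 550×10⁶/(0.85 × 30.2 × 300)) = 136.94 mm.
A_s = 0.85 f'_c a b / f_y = 0.85 × 30.2 × 136.94 × 300 / 400 = 2636.4 mm².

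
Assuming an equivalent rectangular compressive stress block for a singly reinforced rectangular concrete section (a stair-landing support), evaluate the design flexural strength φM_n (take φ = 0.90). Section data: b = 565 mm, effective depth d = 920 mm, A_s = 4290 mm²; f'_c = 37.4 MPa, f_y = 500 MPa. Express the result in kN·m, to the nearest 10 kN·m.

φM_n ≈ 1660 kN·m

T = A_s f_y = 4290 × 500 = 2145000 N = 2145 kN.
From C = T: a = T/(0.85 f'_c b) = 2145000/(0.85 × 37.4 × 565) = 119.42 mm.
M_n = T(d − a/2) = 2145 kN × (920 − 59.71) mm = 1845.32 kN·m.
φM_n = 0.90 × 1845.32 = 1660.79 kN·m.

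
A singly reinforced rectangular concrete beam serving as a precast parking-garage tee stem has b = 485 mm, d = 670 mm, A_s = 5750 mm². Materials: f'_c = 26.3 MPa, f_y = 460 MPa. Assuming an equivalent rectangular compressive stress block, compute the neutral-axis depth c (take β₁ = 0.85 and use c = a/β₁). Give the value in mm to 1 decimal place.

c ≈ 287.0 mm

T = A_s f_y = 5750 × 460 = 2645000 N = 2645 kN.
Setting C = 0.85 f'_c a b equal to T: a = 2645000/(0.85 × 26.3 × 485) = 243.955 mm.
With β₁ = 0.85, c = a/β₁ = 243.955/0.85 = 287.0 mm.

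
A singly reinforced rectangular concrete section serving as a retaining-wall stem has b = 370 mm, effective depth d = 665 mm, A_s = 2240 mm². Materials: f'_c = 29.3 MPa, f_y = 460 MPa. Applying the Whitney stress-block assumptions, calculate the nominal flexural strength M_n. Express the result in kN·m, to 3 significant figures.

M_n ≈ 628 kN·m

T = A_s f_y = 2240 × 460 = 1030400 N = 1030.4 kN.
From C = T: a = T/(0.85 f'_c b) = 1030400/(0.85 × 29.3 × 370) = 111.82 mm.
M_n = T(d − a/2) = 1030.4 kN × (665 − 55.91) mm = 627.61 kN·m.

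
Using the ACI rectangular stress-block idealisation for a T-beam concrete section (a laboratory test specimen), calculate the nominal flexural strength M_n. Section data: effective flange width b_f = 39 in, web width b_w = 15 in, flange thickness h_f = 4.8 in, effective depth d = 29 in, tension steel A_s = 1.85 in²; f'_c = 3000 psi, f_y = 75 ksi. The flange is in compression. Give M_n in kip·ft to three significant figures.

Tension: T = A_s f_y = 1.85 × 75 = 138.75 kips.
Try a within the flange: a = T/(0.85 f'_c b_f) = 138.75/(0.85 × 3 × 39) = 1.395 in.
Since a = 1.395 ≤ h_f = 4.8 in, the stress block lies entirely in the flange; analyse as a rectangular beam of width b_f.
M_n = T(d − a/2) = 138.75 × (29 − 0.6975) = 3927.0 kip·in.
M_n = 3927.0/12 = 327.25 kip·ft.

M_n ≈ 327 kip·ft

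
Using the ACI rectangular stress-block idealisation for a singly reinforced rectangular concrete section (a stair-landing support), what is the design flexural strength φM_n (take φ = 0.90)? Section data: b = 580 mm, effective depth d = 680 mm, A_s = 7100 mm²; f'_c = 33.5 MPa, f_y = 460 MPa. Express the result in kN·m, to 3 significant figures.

φM_n ≈ 1710 kN·m

T = A_s f_y = 7100 × 460 = 3266000 N = 3266 kN.
From C = T: a = T/(0.85 f'_c b) = 3266000/(0.85 × 33.5 × 580) = 197.75 mm.
M_n = T(d − a/2) = 3266 kN × (680 − 98.875) mm = 1897.95 kN·m.
φM_n = 0.90 × 1897.95 = 1708.16 kN·m.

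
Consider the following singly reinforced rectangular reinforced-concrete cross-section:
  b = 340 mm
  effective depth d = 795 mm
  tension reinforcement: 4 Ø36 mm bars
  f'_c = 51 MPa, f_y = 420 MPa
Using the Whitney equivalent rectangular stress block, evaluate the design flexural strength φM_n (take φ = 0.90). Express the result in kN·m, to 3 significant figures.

A_s = 4 × 1018 = 4072 mm².
T = A_s f_y = 4072 × 420 = 1710240 N = 1710.24 kN.
From C = T: a = T/(0.85 f'_c b) = 1710240/(0.85 × 51 × 340) = 116.04 mm.
M_n = T(d − a/2) = 1710.24 kN × (795 − 58.02) mm = 1260.41 kN·m.
φM_n = 0.90 × 1260.41 = 1134.37 kN·m.

φM_n ≈ 1130 kN·m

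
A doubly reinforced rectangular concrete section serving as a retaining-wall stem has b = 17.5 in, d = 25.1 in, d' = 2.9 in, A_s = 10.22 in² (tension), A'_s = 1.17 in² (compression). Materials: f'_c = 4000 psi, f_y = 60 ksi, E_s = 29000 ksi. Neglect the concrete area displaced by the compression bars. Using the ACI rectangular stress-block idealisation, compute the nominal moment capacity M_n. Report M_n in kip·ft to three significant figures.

M_n ≈ 1060 kip·ft

Assume both steels yield.
a = (A_s − A'_s) f_y/(0.85 f'_c b) = (10.22 − 1.17) × 60/(0.85 × 4 × 17.5) = 9.126 in.
c = a/β₁ = 9.126/0.85 = 10.736 in; ε'_s = 0.003(c − d')/c = 0.0022 ≥ ε_y = 0.0021, so the compression steel yields.
M_n = (A_s − A'_s) f_y (d − a/2) + A'_s f_y (d − d') = 543 × (25.1 − 4.563) + 70.2 × (25.1 − 2.9) = 11151.6 + 1558.4 = 12710.0 kip·in = 12710.0/12 = 1059.17 kip·ft.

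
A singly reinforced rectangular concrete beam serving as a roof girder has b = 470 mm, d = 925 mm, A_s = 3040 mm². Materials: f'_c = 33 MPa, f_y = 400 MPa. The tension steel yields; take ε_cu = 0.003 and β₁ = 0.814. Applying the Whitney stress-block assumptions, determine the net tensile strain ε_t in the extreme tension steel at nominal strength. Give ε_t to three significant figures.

ε_t ≈ 0.0215

a = A_s f_y/(0.85 f'_c b) = 92.24 mm.
β₁ = 0.814, so c = a/β₁ = 92.24/0.814 = 113.32 mm.
From the linear strain diagram with ε_cu = 0.003: ε_t = 0.003 (d − c)/c = 0.003 × (925 − 113.32)/113.32 = 0.0215.
Since ε_t ≥ 0.005, the section is tension-controlled.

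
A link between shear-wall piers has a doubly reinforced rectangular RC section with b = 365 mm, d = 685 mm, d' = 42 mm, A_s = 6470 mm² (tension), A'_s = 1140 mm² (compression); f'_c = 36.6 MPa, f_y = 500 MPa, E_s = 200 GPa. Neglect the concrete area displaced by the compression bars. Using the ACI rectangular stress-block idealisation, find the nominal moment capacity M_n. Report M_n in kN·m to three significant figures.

M_n ≈ 1880 kN·m

Assume both tension and compression steel yield.
Net tension couple steel: A_s − A'_s = 5330 mm².
a = (A_s − A'_s) f_y / (0.85 f'_c b) = 2665000/(0.85 × 36.6 × 365) = 234.70 mm.
c = a/β₁ = 234.70/0.789 = 297.47 mm; ε'_s = 0.003(c − d')/c = 0.0026 ≥ f_y/E_s = 0.0025, so compression steel does yield.
M_n = (A_s − A'_s) f_y (d − a/2) + A'_s f_y (d − d') = [2665000 × (685 − 117.35) + 570000 × (685 − 42)] × 10⁻⁶ = 1512.79 + 366.51 = 1879.30 kN·m.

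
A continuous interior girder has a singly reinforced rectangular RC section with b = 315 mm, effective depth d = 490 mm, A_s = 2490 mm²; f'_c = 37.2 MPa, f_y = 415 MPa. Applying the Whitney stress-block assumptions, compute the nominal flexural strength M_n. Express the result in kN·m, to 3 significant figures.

T = A_s f_y = 2490 × 415 = 1033350 N = 1033.35 kN.
From C = T: a = T/(0.85 f'_c b) = 1033350/(0.85 × 37.2 × 315) = 103.75 mm.
M_n = T(d − a/2) = 1033.35 kN × (490 − 51.875) mm = 452.74 kN·m.

M_n ≈ 453 kN·m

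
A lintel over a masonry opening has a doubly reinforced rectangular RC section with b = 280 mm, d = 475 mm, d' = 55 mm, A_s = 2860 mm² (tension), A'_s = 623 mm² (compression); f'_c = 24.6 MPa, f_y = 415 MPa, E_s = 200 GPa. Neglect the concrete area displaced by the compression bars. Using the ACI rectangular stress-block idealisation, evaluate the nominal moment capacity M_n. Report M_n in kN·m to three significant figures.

M_n ≈ 476 kN·m

Assume both tension and compression steel yield.
Net tension couple steel: A_s − A'_s = 2237 mm².
a = (A_s − A'_s) f_y / (0.85 f'_c b) = 928355/(0.85 × 24.6 × 280) = 158.56 mm.
c = a/β₁ = 158.56/0.85 = 186.54 mm; ε'_s = 0.003(c − d')/c = 0.0021 ≥ f_y/E_s = 0.0021, so compression steel does yield.
M_n = (A_s − A'_s) f_y (d − a/2) + A'_s f_y (d − d') = [928355 × (475 − 79.28) + 258545 × (475 − 55)] × 10⁻⁶ = 367.37 + 108.59 = 475.96 kN·m.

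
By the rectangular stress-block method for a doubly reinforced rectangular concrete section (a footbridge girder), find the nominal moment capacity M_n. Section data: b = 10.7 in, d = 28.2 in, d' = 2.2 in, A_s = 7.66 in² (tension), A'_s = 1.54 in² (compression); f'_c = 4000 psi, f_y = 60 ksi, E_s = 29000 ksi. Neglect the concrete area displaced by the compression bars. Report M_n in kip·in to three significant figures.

M_n ≈ 10900 kip·in

Assume both steels yield.
a = (A_s − A'_s) f_y/(0.85 f'_c b) = (7.66 − 1.54) × 60/(0.85 × 4 × 10.7) = 10.093 in.
c = a/β₁ = 10.093/0.85 = 11.874 in; ε'_s = 0.003(c − d')/c = 0.0024 ≥ ε_y = 0.0021, so the compression steel yields.
M_n = (A_s − A'_s) f_y (d − a/2) + A'_s f_y (d − d') = 367.2 × (28.2 − 5.0465) + 92.4 × (28.2 − 2.2) = 8502.0 + 2402.4 = 10904.4 kip·in.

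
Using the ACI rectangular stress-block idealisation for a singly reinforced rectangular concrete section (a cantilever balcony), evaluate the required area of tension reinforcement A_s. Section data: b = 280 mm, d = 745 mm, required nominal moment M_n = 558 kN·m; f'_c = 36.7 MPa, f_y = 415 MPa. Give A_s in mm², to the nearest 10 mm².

With M_n = 0.85 f'_c a b (d − a/2), solve the quadratic for a:
a = d − √(d² − 2M_n/(0.85 f'_c b)) = 745 − √(745² − 2 × 558×10⁶/(0.85 × 36.7 × 280)) = 91.35 mm.
A_s = 0.85 f'_c a b / f_y = 0.85 × 36.7 × 91.35 × 280 / 415 = 1922.7 mm².

A_s ≈ 1920 mm²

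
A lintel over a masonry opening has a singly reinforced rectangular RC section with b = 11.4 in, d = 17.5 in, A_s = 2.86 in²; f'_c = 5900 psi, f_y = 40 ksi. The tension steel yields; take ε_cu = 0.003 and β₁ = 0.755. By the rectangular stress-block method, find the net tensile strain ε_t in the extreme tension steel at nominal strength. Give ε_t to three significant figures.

a = A_s f_y/(0.85 f'_c b) = 2.001 in.
β₁ = 0.755, so c = a/β₁ = 2.001/0.755 = 2.650 in.
From the linear strain diagram with ε_cu = 0.003: ε_t = 0.003 (d − c)/c = 0.003 × (17.5 − 2.650)/2.650 = 0.0168.
Since ε_t ≥ 0.005, the section is tension-controlled.

ε_t ≈ 0.0168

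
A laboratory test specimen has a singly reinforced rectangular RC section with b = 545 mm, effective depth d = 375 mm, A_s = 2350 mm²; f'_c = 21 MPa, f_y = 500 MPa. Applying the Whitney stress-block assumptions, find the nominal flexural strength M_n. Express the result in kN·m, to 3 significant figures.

T = A_s f_y = 2350 × 500 = 1175000 N = 1175 kN.
From C = T: a = T/(0.85 f'_c b) = 1175000/(0.85 × 21 × 545) = 120.78 mm.
M_n = T(d − a/2) = 1175 kN × (375 − 60.39) mm = 369.67 kN·m.

M_n ≈ 370 kN·m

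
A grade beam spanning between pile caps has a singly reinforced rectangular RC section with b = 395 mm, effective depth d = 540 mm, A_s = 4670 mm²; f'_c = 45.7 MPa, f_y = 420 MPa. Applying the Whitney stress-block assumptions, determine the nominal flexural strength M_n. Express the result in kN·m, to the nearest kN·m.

M_n ≈ 934 kN·m

T = A_s f_y = 4670 × 420 = 1961400 N = 1961.4 kN.
From C = T: a = T/(0.85 f'_c b) = 1961400/(0.85 × 45.7 × 395) = 127.83 mm.
M_n = T(d − a/2) = 1961.4 kN × (540 − 63.915) mm = 933.79 kN·m.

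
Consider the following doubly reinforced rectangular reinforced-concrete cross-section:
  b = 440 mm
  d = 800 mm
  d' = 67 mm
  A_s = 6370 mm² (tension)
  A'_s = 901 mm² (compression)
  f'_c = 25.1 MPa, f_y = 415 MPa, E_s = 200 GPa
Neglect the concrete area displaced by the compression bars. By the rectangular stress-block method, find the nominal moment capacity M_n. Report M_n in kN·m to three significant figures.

Assume both tension and compression steel yield.
Net tension couple steel: A_s − A'_s = 5469 mm².
a = (A_s − A'_s) f_y / (0.85 f'_c b) = 2269635/(0.85 × 25.1 × 440) = 241.77 mm.
c = a/β₁ = 241.77/0.85 = 284.44 mm; ε'_s = 0.003(c − d')/c = 0.0023 ≥ f_y/E_s = 0.0021, so compression steel does yield.
M_n = (A_s − A'_s) f_y (d − a/2) + A'_s f_y (d − d') = [2269635 × (800 − 120.885) + 373915 × (800 − 67)] × 10⁻⁶ = 1541.34 + 274.08 = 1815.42 kN·m.

M_n ≈ 1820 kN·m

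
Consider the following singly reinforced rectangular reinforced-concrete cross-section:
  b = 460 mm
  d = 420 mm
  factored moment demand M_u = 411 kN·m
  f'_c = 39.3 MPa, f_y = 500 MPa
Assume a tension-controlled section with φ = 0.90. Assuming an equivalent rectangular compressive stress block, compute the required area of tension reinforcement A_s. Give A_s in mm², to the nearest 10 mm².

M_n = M_u/φ = 411/0.90 = 456.667 kN·m.
With M_n = 0.85 f'_c a b (d − a/2), solve the quadratic for a:
a = d − √(d² − 2M_n/(0.85 f'_c b)) = 420 − √(420² − 2 × 456.667×10⁶/(0.85 × 39.3 × 460)) = 78.00 mm.
A_s = 0.85 f'_c a b / f_y = 0.85 × 39.3 × 78.00 × 460 / 500 = 2397.1 mm².

A_s ≈ 2400 mm²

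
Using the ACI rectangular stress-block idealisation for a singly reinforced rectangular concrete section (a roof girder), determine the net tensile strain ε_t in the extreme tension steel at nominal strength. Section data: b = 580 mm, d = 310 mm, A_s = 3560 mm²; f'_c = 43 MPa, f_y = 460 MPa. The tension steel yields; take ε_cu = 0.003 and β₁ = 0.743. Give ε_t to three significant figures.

ε_t ≈ 0.00594

a = A_s f_y/(0.85 f'_c b) = 77.25 mm.
β₁ = 0.743, so c = a/β₁ = 77.25/0.743 = 103.97 mm.
From the linear strain diagram with ε_cu = 0.003: ε_t = 0.003 (d − c)/c = 0.003 × (310 − 103.97)/103.97 = 0.00594.
Since ε_t ≥ 0.005, the section is tension-controlled.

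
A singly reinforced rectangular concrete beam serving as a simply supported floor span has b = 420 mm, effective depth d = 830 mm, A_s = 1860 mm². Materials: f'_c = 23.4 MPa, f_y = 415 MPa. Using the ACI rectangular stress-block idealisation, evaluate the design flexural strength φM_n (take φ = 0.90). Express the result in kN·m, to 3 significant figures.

φM_n ≈ 545 kN·m

T = A_s f_y = 1860 × 415 = 771900 N = 771.9 kN.
From C = T: a = T/(0.85 f'_c b) = 771900/(0.85 × 23.4 × 420) = 92.40 mm.
M_n = T(d − a/2) = 771.9 kN × (830 − 46.2) mm = 605.02 kN·m.
φM_n = 0.90 × 605.02 = 544.52 kN·m.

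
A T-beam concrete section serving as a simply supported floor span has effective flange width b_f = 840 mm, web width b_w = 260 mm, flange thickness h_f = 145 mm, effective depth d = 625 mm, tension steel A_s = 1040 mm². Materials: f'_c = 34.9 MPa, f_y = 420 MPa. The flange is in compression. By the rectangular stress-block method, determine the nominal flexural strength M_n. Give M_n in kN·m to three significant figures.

M_n ≈ 269 kN·m

Tension: T = A_s f_y = 1040 × 420 = 436800 N.
Try a within the flange: a = T/(0.85 f'_c b_f) = 436800/(0.85 × 34.9 × 840) = 17.53 mm.
Since a = 17.53 ≤ h_f = 145 mm, the stress block lies entirely in the flange; analyse as a rectangular beam of width b_f.
M_n = T(d − a/2) = 436800 × (625 − 8.765) = 269.17 × 10⁶ N·mm.
M_n = 269.17 kN·m.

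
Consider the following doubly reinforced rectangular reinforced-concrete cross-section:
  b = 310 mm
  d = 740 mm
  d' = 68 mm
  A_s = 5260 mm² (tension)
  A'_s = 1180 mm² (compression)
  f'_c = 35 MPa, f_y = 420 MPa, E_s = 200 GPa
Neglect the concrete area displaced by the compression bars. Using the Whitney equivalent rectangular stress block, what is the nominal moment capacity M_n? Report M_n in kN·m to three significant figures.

M_n ≈ 1440 kN·m

Assume both tension and compression steel yield.
Net tension couple steel: A_s − A'_s = 4080 mm².
a = (A_s − A'_s) f_y / (0.85 f'_c b) = 1713600/(0.85 × 35 × 310) = 185.81 mm.
c = a/β₁ = 185.81/0.8 = 232.26 mm; ε'_s = 0.003(c − d')/c = 0.0021 ≥ f_y/E_s = 0.0021, so compression steel does yield.
M_n = (A_s − A'_s) f_y (d − a/2) + A'_s f_y (d − d') = [1713600 × (740 − 92.905) + 495600 × (740 − 68)] × 10⁻⁶ = 1108.86 + 333.04 = 1441.90 kN·m.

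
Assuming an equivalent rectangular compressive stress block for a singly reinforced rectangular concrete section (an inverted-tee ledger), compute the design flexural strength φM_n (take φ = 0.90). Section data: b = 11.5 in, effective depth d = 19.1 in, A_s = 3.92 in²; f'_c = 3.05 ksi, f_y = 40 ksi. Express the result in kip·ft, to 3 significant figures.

φM_n ≈ 194 kip·ft

T = A_s f_y = 3.92 × 40 = 156.8 kips.
a = T/(0.85 f'_c b) = 156.8/(0.85 × 3.05 × 11.5) = 5.259 in.
M_n = T(d − a/2) = 156.8 × (19.1 − 2.6295) = 2582.6 kip·in = 2582.6/12 = 215.22 kip·ft.
φM_n = 0.90 × 215.22 = 193.70 kip·ft.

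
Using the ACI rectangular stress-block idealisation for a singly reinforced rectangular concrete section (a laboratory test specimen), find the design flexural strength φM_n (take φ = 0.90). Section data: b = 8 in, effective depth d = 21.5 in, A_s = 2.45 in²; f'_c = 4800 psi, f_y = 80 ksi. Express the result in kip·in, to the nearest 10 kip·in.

T = A_s f_y = 2.45 × 80 = 196 kips.
a = T/(0.85 f'_c b) = 196/(0.85 × 4.8 × 8) = 6.005 in.
M_n = T(d − a/2) = 196 × (21.5 − 3.0025) = 3625.5 kip·in.
φM_n = 0.90 × 3625.5 = 3263.0 kip·in.

φM_n ≈ 3260 kip·in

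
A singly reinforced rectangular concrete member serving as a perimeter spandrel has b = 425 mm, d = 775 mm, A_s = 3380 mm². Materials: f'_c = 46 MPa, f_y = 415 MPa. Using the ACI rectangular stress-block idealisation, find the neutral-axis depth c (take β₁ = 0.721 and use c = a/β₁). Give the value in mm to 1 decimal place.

T = A_s f_y = 3380 × 415 = 1402700 N = 1402.7 kN.
Setting C = 0.85 f'_c a b equal to T: a = 1402700/(0.85 × 46 × 425) = 84.411 mm.
With β₁ = 0.721, c = a/β₁ = 84.411/0.721 = 117.1 mm.

c ≈ 117.1 mm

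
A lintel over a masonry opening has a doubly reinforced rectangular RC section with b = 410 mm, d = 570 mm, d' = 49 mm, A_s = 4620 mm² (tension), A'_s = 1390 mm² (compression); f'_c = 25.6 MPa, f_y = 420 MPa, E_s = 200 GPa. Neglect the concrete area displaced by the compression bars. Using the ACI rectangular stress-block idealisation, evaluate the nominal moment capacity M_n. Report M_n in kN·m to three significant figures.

Assume both tension and compression steel yield.
Net tension couple steel: A_s − A'_s = 3230 mm².
a = (A_s − A'_s) f_y / (0.85 f'_c b) = 1356600/(0.85 × 25.6 × 410) = 152.06 mm.
c = a/β₁ = 152.06/0.85 = 178.89 mm; ε'_s = 0.003(c − d')/c = 0.0022 ≥ f_y/E_s = 0.0021, so compression steel does yield.
M_n = (A_s − A'_s) f_y (d − a/2) + A'_s f_y (d − d') = [1356600 × (570 − 76.03) + 583800 × (570 − 49)] × 10⁻⁶ = 670.12 + 304.16 = 974.28 kN·m.

M_n ≈ 974 kN·m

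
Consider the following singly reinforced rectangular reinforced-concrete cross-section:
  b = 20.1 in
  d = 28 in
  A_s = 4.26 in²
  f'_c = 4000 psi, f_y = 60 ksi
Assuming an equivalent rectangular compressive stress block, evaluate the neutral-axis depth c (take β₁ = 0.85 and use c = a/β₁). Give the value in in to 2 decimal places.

T = A_s f_y = 4.26 × 60 = 255.6 kips.
a = T/(0.85 f'_c b) = 255.6/(0.85 × 4 × 20.1) = 3.7401 in.
With β₁ = 0.85, c = a/β₁ = 3.7401/0.85 = 4.40 in.

c ≈ 4.40 in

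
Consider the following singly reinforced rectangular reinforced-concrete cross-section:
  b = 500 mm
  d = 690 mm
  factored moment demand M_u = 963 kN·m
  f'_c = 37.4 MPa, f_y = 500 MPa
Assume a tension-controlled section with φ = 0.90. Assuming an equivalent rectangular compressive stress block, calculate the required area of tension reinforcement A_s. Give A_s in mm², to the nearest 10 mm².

M_n = M_u/φ = 963/0.90 = 1070 kN·m.
With M_n = 0.85 f'_c a b (d − a/2), solve the quadratic for a:
a = d − √(d² − 2M_n/(0.85 f'_c b)) = 690 − √(690² − 2 × 1070×10⁶/(0.85 × 37.4 × 500)) = 105.65 mm.
A_s = 0.85 f'_c a b / f_y = 0.85 × 37.4 × 105.65 × 500 / 500 = 3358.6 mm².

A_s ≈ 3360 mm²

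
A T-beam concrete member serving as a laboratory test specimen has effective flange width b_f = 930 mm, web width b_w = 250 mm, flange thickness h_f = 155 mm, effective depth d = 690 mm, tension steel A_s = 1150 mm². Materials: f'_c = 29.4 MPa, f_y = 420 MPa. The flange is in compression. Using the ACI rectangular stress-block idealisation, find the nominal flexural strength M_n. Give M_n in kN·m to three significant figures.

Tension: T = A_s f_y = 1150 × 420 = 483000 N.
Try a within the flange: a = T/(0.85 f'_c b_f) = 483000/(0.85 × 29.4 × 930) = 20.78 mm.
Since a = 20.78 ≤ h_f = 155 mm, the stress block lies entirely in the flange; analyse as a rectangular beam of width b_f.
M_n = T(d − a/2) = 483000 × (690 − 10.39) = 328.25 × 10⁶ N·mm.
M_n = 328.25 kN·m.

M_n ≈ 328 kN·m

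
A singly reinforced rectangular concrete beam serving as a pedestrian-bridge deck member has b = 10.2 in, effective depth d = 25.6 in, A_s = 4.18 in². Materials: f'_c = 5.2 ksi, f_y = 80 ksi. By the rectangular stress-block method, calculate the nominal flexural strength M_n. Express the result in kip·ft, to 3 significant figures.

T = A_s f_y = 4.18 × 80 = 334.4 kips.
a = T/(0.85 f'_c b) = 334.4/(0.85 × 5.2 × 10.2) = 7.417 in.
M_n = T(d − a/2) = 334.4 × (25.6 − 3.7085) = 7320.5 kip·in = 7320.5/12 = 610.04 kip·ft.

M_n ≈ 610 kip·ft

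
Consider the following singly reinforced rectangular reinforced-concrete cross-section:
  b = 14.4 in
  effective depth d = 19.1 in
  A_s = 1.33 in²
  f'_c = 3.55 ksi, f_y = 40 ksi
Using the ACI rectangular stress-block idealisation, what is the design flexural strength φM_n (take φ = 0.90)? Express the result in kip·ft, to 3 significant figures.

φM_n ≈ 73.8 kip·ft

T = A_s f_y = 1.33 × 40 = 53.2 kips.
a = T/(0.85 f'_c b) = 53.2/(0.85 × 3.55 × 14.4) = 1.224 in.
M_n = T(d − a/2) = 53.2 × (19.1 − 0.612) = 983.6 kip·in = 983.6/12 = 81.97 kip·ft.
φM_n = 0.90 × 81.97 = 73.77 kip·ft.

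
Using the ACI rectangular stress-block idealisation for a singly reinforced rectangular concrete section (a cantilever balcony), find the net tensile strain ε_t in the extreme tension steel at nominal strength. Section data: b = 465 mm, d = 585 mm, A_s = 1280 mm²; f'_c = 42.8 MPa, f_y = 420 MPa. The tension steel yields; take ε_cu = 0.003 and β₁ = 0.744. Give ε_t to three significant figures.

ε_t ≈ 0.0381

a = A_s f_y/(0.85 f'_c b) = 31.78 mm.
β₁ = 0.744, so c = a/β₁ = 31.78/0.744 = 42.72 mm.
From the linear strain diagram with ε_cu = 0.003: ε_t = 0.003 (d − c)/c = 0.003 × (585 − 42.72)/42.72 = 0.0381.
Since ε_t ≥ 0.005, the section is tension-controlled.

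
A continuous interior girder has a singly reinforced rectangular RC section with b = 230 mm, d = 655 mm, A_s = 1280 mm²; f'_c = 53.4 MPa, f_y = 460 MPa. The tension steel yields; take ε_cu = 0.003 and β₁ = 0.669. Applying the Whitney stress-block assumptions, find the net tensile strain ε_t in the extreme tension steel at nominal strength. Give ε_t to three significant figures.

a = A_s f_y/(0.85 f'_c b) = 56.40 mm.
β₁ = 0.669, so c = a/β₁ = 56.40/0.669 = 84.30 mm.
From the linear strain diagram with ε_cu = 0.003: ε_t = 0.003 (d − c)/c = 0.003 × (655 − 84.30)/84.30 = 0.0203.
Since ε_t ≥ 0.005, the section is tension-controlled.

ε_t ≈ 0.0203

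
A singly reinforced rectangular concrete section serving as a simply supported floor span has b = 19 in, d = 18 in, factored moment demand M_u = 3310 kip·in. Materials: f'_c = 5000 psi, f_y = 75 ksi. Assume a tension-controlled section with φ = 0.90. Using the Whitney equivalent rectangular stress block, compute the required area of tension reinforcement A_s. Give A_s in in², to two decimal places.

M_n = M_u/φ = 3310/0.90 = 3677.78 kip·in.
From M_n = 0.85 f'_c a b (d − a/2):
a = d − √(d² − 2M_n/(0.85 f'_c b)) = 18 − √(18² − 2 × 3677.78/(0.85 × 5 × 19)) = 2.739 in.
A_s = 0.85 f'_c a b / f_y = 0.85 × 5 × 2.739 × 19 / 75 = 2.949 in².

A_s ≈ 2.95 in²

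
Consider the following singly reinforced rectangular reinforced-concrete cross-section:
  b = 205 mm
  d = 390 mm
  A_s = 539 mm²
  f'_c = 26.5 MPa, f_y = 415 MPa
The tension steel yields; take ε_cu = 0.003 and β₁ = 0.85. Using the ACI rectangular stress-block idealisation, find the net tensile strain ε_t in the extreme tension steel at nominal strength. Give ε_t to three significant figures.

ε_t ≈ 0.0175

a = A_s f_y/(0.85 f'_c b) = 48.44 mm.
β₁ = 0.85, so c = a/β₁ = 48.44/0.85 = 56.99 mm.
From the linear strain diagram with ε_cu = 0.003: ε_t = 0.003 (d − c)/c = 0.003 × (390 − 56.99)/56.99 = 0.0175.
Since ε_t ≥ 0.005, the section is tension-controlled.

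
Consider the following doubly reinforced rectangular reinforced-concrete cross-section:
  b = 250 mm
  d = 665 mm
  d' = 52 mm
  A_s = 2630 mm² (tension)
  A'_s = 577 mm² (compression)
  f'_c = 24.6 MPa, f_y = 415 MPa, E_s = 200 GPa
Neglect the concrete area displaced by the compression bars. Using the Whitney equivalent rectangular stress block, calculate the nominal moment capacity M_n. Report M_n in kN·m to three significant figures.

Assume both tension and compression steel yield.
Net tension couple steel: A_s − A'_s = 2053 mm².
a = (A_s − A'_s) f_y / (0.85 f'_c b) = 851995/(0.85 × 24.6 × 250) = 162.98 mm.
c = a/β₁ = 162.98/0.85 = 191.74 mm; ε'_s = 0.003(c − d')/c = 0.0022 ≥ f_y/E_s = 0.0021, so compression steel does yield.
M_n = (A_s − A'_s) f_y (d − a/2) + A'_s f_y (d − d') = [851995 × (665 − 81.49) + 239455 × (665 − 52)] × 10⁻⁶ = 497.15 + 146.79 = 643.94 kN·m.

M_n ≈ 644 kN·m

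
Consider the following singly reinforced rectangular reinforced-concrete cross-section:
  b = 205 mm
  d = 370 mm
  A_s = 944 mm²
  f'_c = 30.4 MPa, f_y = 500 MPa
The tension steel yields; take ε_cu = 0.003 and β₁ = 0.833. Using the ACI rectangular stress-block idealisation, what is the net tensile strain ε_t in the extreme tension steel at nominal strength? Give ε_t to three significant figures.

a = A_s f_y/(0.85 f'_c b) = 89.10 mm.
β₁ = 0.833, so c = a/β₁ = 89.10/0.833 = 106.96 mm.
From the linear strain diagram with ε_cu = 0.003: ε_t = 0.003 (d − c)/c = 0.003 × (370 − 106.96)/106.96 = 0.00738.
Since ε_t ≥ 0.005, the section is tension-controlled.

ε_t ≈ 0.00738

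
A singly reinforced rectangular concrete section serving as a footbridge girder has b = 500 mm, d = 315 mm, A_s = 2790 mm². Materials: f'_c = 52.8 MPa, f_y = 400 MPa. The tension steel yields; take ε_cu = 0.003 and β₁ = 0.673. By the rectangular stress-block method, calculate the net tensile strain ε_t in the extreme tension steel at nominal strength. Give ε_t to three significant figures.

a = A_s f_y/(0.85 f'_c b) = 49.73 mm.
β₁ = 0.673, so c = a/β₁ = 49.73/0.673 = 73.89 mm.
From the linear strain diagram with ε_cu = 0.003: ε_t = 0.003 (d − c)/c = 0.003 × (315 − 73.89)/73.89 = 0.00979.
Since ε_t ≥ 0.005, the section is tension-controlled.

ε_t ≈ 0.00979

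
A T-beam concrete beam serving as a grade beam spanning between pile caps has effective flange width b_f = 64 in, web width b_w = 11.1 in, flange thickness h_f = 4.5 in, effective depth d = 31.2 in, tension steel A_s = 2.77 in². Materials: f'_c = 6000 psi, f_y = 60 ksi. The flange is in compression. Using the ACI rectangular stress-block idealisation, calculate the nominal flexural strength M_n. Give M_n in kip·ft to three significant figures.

M_n ≈ 429 kip·ft

Tension: T = A_s f_y = 2.77 × 60 = 166.2 kips.
Try a within the flange: a = T/(0.85 f'_c b_f) = 166.2/(0.85 × 6 × 64) = 0.509 in.
Since a = 0.509 ≤ h_f = 4.5 in, the stress block lies entirely in the flange; analyse as a rectangular beam of width b_f.
M_n = T(d − a/2) = 166.2 × (31.2 − 0.2545) = 5143.1 kip·in.
M_n = 5143.1/12 = 428.59 kip·ft.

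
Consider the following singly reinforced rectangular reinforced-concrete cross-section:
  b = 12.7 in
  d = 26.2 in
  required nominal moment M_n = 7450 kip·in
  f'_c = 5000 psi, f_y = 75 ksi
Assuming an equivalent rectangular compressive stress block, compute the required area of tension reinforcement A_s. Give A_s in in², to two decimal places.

A_s ≈ 4.28 in²

From M_n = 0.85 f'_c a b (d − a/2):
a = d − √(d² − 2M_n/(0.85 f'_c b)) = 26.2 − √(26.2² − 2 × 7450/(0.85 × 5 × 12.7)) = 5.942 in.
A_s = 0.85 f'_c a b / f_y = 0.85 × 5 × 5.942 × 12.7 / 75 = 4.276 in².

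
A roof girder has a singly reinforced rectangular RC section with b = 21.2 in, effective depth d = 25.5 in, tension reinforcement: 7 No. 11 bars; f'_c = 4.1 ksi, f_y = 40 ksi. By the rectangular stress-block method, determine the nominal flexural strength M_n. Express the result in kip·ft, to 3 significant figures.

A_s = 7 × 1.56 = 10.92 in².
T = A_s f_y = 10.92 × 40 = 436.8 kips.
a = T/(0.85 f'_c b) = 436.8/(0.85 × 4.1 × 21.2) = 5.912 in.
M_n = T(d − a/2) = 436.8 × (25.5 − 2.956) = 9847.2 kip·in = 9847.2/12 = 820.60 kip·ft.

M_n ≈ 821 kip·ft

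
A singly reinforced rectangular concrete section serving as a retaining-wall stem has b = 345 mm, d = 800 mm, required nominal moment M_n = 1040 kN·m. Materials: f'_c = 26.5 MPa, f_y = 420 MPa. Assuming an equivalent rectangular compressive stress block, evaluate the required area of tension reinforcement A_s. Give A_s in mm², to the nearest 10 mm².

A_s ≈ 3510 mm²

With M_n = 0.85 f'_c a b (d − a/2), solve the quadratic for a:
a = d − √(d² − 2M_n/(0.85 f'_c b)) = 800 − √(800² − 2 × 1040×10⁶/(0.85 × 26.5 × 345)) = 189.80 mm.
A_s = 0.85 f'_c a b / f_y = 0.85 × 26.5 × 189.80 × 345 / 420 = 3511.8 mm².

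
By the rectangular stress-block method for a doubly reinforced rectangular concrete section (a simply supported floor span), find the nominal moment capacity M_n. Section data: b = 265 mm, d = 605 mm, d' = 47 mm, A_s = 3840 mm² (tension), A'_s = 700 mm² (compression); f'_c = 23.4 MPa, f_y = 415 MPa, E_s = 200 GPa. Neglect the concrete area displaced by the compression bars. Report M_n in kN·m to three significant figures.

Assume both tension and compression steel yield.
Net tension couple steel: A_s − A'_s = 3140 mm².
a = (A_s − A'_s) f_y / (0.85 f'_c b) = 1303100/(0.85 × 23.4 × 265) = 247.23 mm.
c = a/β₁ = 247.23/0.85 = 290.86 mm; ε'_s = 0.003(c − d')/c = 0.0025 ≥ f_y/E_s = 0.0021, so compression steel does yield.
M_n = (A_s − A'_s) f_y (d − a/2) + A'_s f_y (d − d') = [1303100 × (605 − 123.615) + 290500 × (605 − 47)] × 10⁻⁶ = 627.29 + 162.10 = 789.39 kN·m.

M_n ≈ 789 kN·m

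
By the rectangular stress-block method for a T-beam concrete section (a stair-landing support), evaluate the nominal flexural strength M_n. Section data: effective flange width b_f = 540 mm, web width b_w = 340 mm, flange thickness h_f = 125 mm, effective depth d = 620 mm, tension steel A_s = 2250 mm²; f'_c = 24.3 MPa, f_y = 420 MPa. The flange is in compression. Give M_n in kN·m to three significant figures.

M_n ≈ 546 kN·m

Tension: T = A_s f_y = 2250 × 420 = 945000 N.
Try a within the flange: a = T/(0.85 f'_c b_f) = 945000/(0.85 × 24.3 × 540) = 84.73 mm.
Since a = 84.73 ≤ h_f = 125 mm, the stress block lies entirely in the flange; analyse as a rectangular beam of width b_f.
M_n = T(d − a/2) = 945000 × (620 − 42.365) = 545.87 × 10⁶ N·mm.
M_n = 545.87 kN·m.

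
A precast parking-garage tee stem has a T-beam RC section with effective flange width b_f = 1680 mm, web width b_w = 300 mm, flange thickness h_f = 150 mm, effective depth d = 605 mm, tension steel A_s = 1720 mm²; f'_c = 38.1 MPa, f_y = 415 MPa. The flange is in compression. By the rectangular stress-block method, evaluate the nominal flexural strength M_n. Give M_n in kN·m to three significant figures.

Tension: T = A_s f_y = 1720 × 415 = 713800 N.
Try a within the flange: a = T/(0.85 f'_c b_f) = 713800/(0.85 × 38.1 × 1680) = 13.12 mm.
Since a = 13.12 ≤ h_f = 150 mm, the stress block lies entirely in the flange; analyse as a rectangular beam of width b_f.
M_n = T(d − a/2) = 713800 × (605 − 6.56) = 427.17 × 10⁶ N·mm.
M_n = 427.17 kN·m.

M_n ≈ 427 kN·m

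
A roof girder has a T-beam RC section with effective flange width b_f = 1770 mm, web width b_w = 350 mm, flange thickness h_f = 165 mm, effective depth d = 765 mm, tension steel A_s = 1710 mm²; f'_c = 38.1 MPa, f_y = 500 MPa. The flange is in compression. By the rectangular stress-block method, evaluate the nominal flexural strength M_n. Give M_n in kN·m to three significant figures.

Tension: T = A_s f_y = 1710 × 500 = 855000 N.
Try a within the flange: a = T/(0.85 f'_c b_f) = 855000/(0.85 × 38.1 × 1770) = 14.92 mm.
Since a = 14.92 ≤ h_f = 165 mm, the stress block lies entirely in the flange; analyse as a rectangular beam of width b_f.
M_n = T(d − a/2) = 855000 × (765 − 7.46) = 647.70 × 10⁶ N·mm.
M_n = 647.70 kN·m.

M_n ≈ 648 kN·m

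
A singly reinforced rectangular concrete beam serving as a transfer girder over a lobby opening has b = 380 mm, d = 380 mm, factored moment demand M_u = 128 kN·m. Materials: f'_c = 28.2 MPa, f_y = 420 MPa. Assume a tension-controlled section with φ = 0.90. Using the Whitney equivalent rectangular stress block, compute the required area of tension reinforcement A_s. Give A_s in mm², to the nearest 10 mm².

A_s ≈ 950 mm²

M_n = M_u/φ = 128/0.90 = 142.222 kN·m.
With M_n = 0.85 f'_c a b (d − a/2), solve the quadratic for a:
a = d − √(d² − 2M_n/(0.85 f'_c b)) = 380 − √(380² − 2 × 142.222×10⁶/(0.85 × 28.2 × 380)) = 43.59 mm.
A_s = 0.85 f'_c a b / f_y = 0.85 × 28.2 × 43.59 × 380 / 420 = 945.3 mm².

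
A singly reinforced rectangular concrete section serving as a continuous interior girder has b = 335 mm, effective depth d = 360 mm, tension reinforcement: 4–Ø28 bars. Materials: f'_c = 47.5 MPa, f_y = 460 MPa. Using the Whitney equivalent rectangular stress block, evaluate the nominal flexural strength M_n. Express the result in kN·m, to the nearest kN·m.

A_s = 4 × 616 = 2464 mm².
T = A_s f_y = 2464 × 460 = 1133440 N = 1133.44 kN.
From C = T: a = T/(0.85 f'_c b) = 1133440/(0.85 × 47.5 × 335) = 83.80 mm.
M_n = T(d − a/2) = 1133.44 kN × (360 − 41.9) mm = 360.55 kN·m.

M_n ≈ 361 kN·m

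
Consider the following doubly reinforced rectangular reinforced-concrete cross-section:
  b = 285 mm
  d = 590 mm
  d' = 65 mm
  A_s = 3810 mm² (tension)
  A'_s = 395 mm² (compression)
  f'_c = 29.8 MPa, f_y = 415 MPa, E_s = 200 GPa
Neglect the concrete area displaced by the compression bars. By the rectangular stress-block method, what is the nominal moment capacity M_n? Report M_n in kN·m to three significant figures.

Assume both tension and compression steel yield.
Net tension couple steel: A_s − A'_s = 3415 mm².
a = (A_s − A'_s) f_y / (0.85 f'_c b) = 1417225/(0.85 × 29.8 × 285) = 196.32 mm.
c = a/β₁ = 196.32/0.837 = 234.55 mm; ε'_s = 0.003(c − d')/c = 0.0022 ≥ f_y/E_s = 0.0021, so compression steel does yield.
M_n = (A_s − A'_s) f_y (d − a/2) + A'_s f_y (d − d') = [1417225 × (590 − 98.16) + 163925 × (590 − 65)] × 10⁻⁶ = 697.05 + 86.06 = 783.11 kN·m.

M_n ≈ 783 kN·m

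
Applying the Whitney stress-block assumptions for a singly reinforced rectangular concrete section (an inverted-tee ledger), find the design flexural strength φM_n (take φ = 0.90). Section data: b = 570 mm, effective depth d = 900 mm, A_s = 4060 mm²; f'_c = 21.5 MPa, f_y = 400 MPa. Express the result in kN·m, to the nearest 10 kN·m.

T = A_s f_y = 4060 × 400 = 1624000 N = 1624 kN.
From C = T: a = T/(0.85 f'_c b) = 1624000/(0.85 × 21.5 × 570) = 155.90 mm.
M_n = T(d − a/2) = 1624 kN × (900 − 77.95) mm = 1335.01 kN·m.
φM_n = 0.90 × 1335.01 = 1201.51 kN·m.

φM_n ≈ 1200 kN·m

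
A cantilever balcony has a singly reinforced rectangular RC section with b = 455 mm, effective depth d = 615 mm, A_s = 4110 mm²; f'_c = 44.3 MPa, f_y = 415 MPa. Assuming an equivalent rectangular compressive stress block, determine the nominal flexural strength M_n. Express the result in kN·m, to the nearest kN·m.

T = A_s f_y = 4110 × 415 = 1705650 N = 1705.65 kN.
From C = T: a = T/(0.85 f'_c b) = 1705650/(0.85 × 44.3 × 455) = 99.55 mm.
M_n = T(d − a/2) = 1705.65 kN × (615 − 49.775) mm = 964.08 kN·m.

M_n ≈ 964 kN·m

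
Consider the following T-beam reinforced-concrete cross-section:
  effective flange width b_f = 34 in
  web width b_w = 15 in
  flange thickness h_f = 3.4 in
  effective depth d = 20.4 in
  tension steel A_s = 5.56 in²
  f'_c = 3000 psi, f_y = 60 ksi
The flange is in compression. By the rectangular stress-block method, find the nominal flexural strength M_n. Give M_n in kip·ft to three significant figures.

M_n ≈ 513 kip·ft

Tension: T = A_s f_y = 5.56 × 60 = 333.6 kips.
Try a within the flange: a = T/(0.85 f'_c b_f) = 333.6/(0.85 × 3 × 34) = 3.848 in.
a = 3.848 > h_f = 3.4 in: the block extends into the web. Split into flange-overhang and web parts.
C_f = 0.85 f'_c (b_f − b_w) h_f = 0.85 × 3 × (34 − 15) × 3.4 = 164.7 kips.
Remaining web compression depth: a_w = (T − C_f)/(0.85 f'_c b_w) = (333.6 − 164.7)/(0.85 × 3 × 15) = 4.416 in.
M_n = C_f(d − h_f/2) + (T − C_f)(d − a_w/2) = 164.7 × (20.4 − 1.7) + 168.9 × (20.4 − 2.208) = 3079.9 + 3072.6 = 6152.5 kip·in.
M_n = 6152.5/12 = 512.71 kip·ft.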